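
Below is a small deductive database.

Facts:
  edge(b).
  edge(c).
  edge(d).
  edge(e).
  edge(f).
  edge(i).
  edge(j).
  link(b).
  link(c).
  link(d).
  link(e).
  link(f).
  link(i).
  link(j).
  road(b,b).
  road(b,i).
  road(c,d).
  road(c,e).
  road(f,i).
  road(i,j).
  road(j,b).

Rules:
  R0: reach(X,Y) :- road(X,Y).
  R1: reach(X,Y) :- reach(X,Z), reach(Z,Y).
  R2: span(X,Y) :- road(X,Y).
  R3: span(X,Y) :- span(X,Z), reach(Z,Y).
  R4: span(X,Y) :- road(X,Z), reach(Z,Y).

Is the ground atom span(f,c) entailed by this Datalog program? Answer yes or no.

no

round 1: derive reach(b,b) via R0 from road(b,b)
round 1: derive reach(b,i) via R0 from road(b,i)
round 1: derive reach(c,d) via R0 from road(c,d)
round 1: derive reach(c,e) via R0 from road(c,e)
round 1: derive reach(f,i) via R0 from road(f,i)
round 1: derive reach(i,j) via R0 from road(i,j)
round 1: derive reach(j,b) via R0 from road(j,b)
round 1: derive span(b,b) via R2 from road(b,b)
round 1: derive span(b,i) via R2 from road(b,i)
round 1: derive span(c,d) via R2 from road(c,d)
round 1: derive span(c,e) via R2 from road(c,e)
round 1: derive span(f,i) via R2 from road(f,i)
round 1: derive span(i,j) via R2 from road(i,j)
round 1: derive span(j,b) via R2 from road(j,b)
round 2: derive reach(b,j) via R1 from reach(b,i), reach(i,j)
round 2: derive reach(f,j) via R1 from reach(f,i), reach(i,j)
round 2: derive reach(i,b) via R1 from reach(i,j), reach(j,b)
round 2: derive reach(j,i) via R1 from reach(j,b), reach(b,i)
round 2: derive span(b,j) via R3 from span(b,i), reach(i,j)
round 2: derive span(f,j) via R3 from span(f,i), reach(i,j)
round 2: derive span(i,b) via R3 from span(i,j), reach(j,b)
round 2: derive span(j,i) via R3 from span(j,b), reach(b,i)
round 3: derive reach(f,b) via R1 from reach(f,i), reach(i,b)
round 3: derive reach(i,i) via R1 from reach(i,b), reach(b,i)
round 3: derive reach(j,j) via R1 from reach(j,b), reach(b,j)
round 3: derive span(f,b) via R3 from span(f,i), reach(i,b)
round 3: derive span(i,i) via R3 from span(i,b), reach(b,i)
round 3: derive span(j,j) via R3 from span(j,b), reach(b,j)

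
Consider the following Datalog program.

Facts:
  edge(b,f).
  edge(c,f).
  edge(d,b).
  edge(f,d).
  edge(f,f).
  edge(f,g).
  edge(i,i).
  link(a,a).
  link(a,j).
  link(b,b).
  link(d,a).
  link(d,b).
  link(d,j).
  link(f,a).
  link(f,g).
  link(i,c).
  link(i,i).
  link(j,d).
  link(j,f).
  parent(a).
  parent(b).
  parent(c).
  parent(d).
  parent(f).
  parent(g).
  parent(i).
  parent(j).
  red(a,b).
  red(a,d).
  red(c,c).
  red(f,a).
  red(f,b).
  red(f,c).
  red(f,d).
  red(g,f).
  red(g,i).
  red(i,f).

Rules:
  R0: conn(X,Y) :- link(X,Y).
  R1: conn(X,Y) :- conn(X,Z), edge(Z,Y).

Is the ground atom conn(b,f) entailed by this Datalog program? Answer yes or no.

round 1: derive conn(a,a) via R0 from link(a,a)
round 1: derive conn(a,j) via R0 from link(a,j)
round 1: derive conn(b,b) via R0 from link(b,b)
round 1: derive conn(d,a) via R0 from link(d,a)
round 1: derive conn(d,b) via R0 from link(d,b)
round 1: derive conn(d,j) via R0 from link(d,j)
round 1: derive conn(f,a) via R0 from link(f,a)
round 1: derive conn(f,g) via R0 from link(f,g)
round 1: derive conn(i,c) via R0 from link(i,c)
round 1: derive conn(i,i) via R0 from link(i,i)
round 1: derive conn(j,d) via R0 from link(j,d)
round 1: derive conn(j,f) via R0 from link(j,f)
round 2: derive conn(b,f) via R1 from conn(b,b), edge(b,f)
round 2: derive conn(d,f) via R1 from conn(d,b), edge(b,f)
round 2: derive conn(i,f) via R1 from conn(i,c), edge(c,f)
round 2: derive conn(j,b) via R1 from conn(j,d), edge(d,b)
round 2: derive conn(j,g) via R1 from conn(j,f), edge(f,g)
round 3: derive conn(b,d) via R1 from conn(b,f), edge(f,d)
round 3: derive conn(b,g) via R1 from conn(b,f), edge(f,g)
round 3: derive conn(d,d) via R1 from conn(d,f), edge(f,d)
round 3: derive conn(d,g) via R1 from conn(d,f), edge(f,g)
round 3: derive conn(i,d) via R1 from conn(i,f), edge(f,d)
round 3: derive conn(i,g) via R1 from conn(i,f), edge(f,g)
round 4: derive conn(i,b) via R1 from conn(i,d), edge(d,b)

yes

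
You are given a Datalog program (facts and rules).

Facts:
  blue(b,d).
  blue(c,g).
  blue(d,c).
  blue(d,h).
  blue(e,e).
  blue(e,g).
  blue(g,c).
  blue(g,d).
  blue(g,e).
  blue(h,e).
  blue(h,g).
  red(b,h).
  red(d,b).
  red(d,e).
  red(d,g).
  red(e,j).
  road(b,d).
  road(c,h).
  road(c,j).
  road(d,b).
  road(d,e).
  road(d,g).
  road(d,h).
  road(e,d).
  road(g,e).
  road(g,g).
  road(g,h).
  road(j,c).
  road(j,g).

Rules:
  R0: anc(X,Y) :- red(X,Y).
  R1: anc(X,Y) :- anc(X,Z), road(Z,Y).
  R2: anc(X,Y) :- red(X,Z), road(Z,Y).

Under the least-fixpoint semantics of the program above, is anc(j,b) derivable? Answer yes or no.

no

round 1: derive anc(b,h) via R0 from red(b,h)
round 1: derive anc(d,b) via R0 from red(d,b)
round 1: derive anc(d,e) via R0 from red(d,e)
round 1: derive anc(d,g) via R0 from red(d,g)
round 1: derive anc(e,j) via R0 from red(e,j)
round 1: derive anc(d,d) via R2 from red(d,b), road(b,d)
round 1: derive anc(d,h) via R2 from red(d,g), road(g,h)
round 1: derive anc(e,c) via R2 from red(e,j), road(j,c)
round 1: derive anc(e,g) via R2 from red(e,j), road(j,g)
round 2: derive anc(e,e) via R1 from anc(e,g), road(g,e)
round 2: derive anc(e,h) via R1 from anc(e,c), road(c,h)
round 3: derive anc(e,d) via R1 from anc(e,e), road(e,d)
round 4: derive anc(e,b) via R1 from anc(e,d), road(d,b)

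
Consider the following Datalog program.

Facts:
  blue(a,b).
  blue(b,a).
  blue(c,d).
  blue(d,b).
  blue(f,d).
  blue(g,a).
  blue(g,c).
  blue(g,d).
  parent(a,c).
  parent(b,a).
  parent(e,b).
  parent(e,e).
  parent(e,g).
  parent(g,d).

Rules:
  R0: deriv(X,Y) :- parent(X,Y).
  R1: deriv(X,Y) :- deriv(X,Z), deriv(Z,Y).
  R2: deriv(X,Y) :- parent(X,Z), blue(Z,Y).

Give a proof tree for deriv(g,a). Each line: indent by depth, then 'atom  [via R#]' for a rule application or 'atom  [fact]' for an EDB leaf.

round 1: derive deriv(a,c) via R0 from parent(a,c)
round 1: derive deriv(b,a) via R0 from parent(b,a)
round 1: derive deriv(e,b) via R0 from parent(e,b)
round 1: derive deriv(e,e) via R0 from parent(e,e)
round 1: derive deriv(e,g) via R0 from parent(e,g)
round 1: derive deriv(g,d) via R0 from parent(g,d)
round 1: derive deriv(a,d) via R2 from parent(a,c), blue(c,d)
round 1: derive deriv(b,b) via R2 from parent(b,a), blue(a,b)
round 1: derive deriv(e,a) via R2 from parent(e,b), blue(b,a)
round 1: derive deriv(e,c) via R2 from parent(e,g), blue(g,c)
round 1: derive deriv(e,d) via R2 from parent(e,g), blue(g,d)
round 1: derive deriv(g,b) via R2 from parent(g,d), blue(d,b)
round 2: derive deriv(b,c) via R1 from deriv(b,a), deriv(a,c)
round 2: derive deriv(b,d) via R1 from deriv(b,a), deriv(a,d)
round 2: derive deriv(g,a) via R1 from deriv(g,b), deriv(b,a)
round 3: derive deriv(g,c) via R1 from deriv(g,a), deriv(a,c)

deriv(g,a)  [via R1]
  deriv(g,b)  [via R2]
    parent(g,d)  [fact]
    blue(d,b)  [fact]
  deriv(b,a)  [via R0]
    parent(b,a)  [fact]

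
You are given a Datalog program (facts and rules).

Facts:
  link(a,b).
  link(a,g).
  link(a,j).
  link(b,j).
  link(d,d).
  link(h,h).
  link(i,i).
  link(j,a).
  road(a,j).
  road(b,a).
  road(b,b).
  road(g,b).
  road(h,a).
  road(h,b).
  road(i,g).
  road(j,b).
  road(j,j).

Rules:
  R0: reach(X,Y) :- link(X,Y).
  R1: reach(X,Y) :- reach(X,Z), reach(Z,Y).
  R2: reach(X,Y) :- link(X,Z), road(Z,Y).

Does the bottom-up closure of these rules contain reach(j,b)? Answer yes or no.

yes

round 1: derive reach(a,b) via R0 from link(a,b)
round 1: derive reach(a,g) via R0 from link(a,g)
round 1: derive reach(a,j) via R0 from link(a,j)
round 1: derive reach(b,j) via R0 from link(b,j)
round 1: derive reach(d,d) via R0 from link(d,d)
round 1: derive reach(h,h) via R0 from link(h,h)
round 1: derive reach(i,i) via R0 from link(i,i)
round 1: derive reach(j,a) via R0 from link(j,a)
round 1: derive reach(a,a) via R2 from link(a,b), road(b,a)
round 1: derive reach(b,b) via R2 from link(b,j), road(j,b)
round 1: derive reach(h,a) via R2 from link(h,h), road(h,a)
round 1: derive reach(h,b) via R2 from link(h,h), road(h,b)
round 1: derive reach(i,g) via R2 from link(i,i), road(i,g)
round 1: derive reach(j,j) via R2 from link(j,a), road(a,j)
round 2: derive reach(b,a) via R1 from reach(b,j), reach(j,a)
round 2: derive reach(h,g) via R1 from reach(h,a), reach(a,g)
round 2: derive reach(h,j) via R1 from reach(h,a), reach(a,j)
round 2: derive reach(j,b) via R1 from reach(j,a), reach(a,b)
round 2: derive reach(j,g) via R1 from reach(j,a), reach(a,g)
round 3: derive reach(b,g) via R1 from reach(b,a), reach(a,g)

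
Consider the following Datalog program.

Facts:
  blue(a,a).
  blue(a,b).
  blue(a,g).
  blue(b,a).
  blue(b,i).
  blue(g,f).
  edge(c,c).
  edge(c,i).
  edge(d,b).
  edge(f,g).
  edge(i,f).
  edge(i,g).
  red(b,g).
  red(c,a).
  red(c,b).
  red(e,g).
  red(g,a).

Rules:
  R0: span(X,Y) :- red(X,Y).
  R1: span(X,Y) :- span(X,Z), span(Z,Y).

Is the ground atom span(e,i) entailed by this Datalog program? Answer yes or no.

no

round 1: derive span(b,g) via R0 from red(b,g)
round 1: derive span(c,a) via R0 from red(c,a)
round 1: derive span(c,b) via R0 from red(c,b)
round 1: derive span(e,g) via R0 from red(e,g)
round 1: derive span(g,a) via R0 from red(g,a)
round 2: derive span(b,a) via R1 from span(b,g), span(g,a)
round 2: derive span(c,g) via R1 from span(c,b), span(b,g)
round 2: derive span(e,a) via R1 from span(e,g), span(g,a)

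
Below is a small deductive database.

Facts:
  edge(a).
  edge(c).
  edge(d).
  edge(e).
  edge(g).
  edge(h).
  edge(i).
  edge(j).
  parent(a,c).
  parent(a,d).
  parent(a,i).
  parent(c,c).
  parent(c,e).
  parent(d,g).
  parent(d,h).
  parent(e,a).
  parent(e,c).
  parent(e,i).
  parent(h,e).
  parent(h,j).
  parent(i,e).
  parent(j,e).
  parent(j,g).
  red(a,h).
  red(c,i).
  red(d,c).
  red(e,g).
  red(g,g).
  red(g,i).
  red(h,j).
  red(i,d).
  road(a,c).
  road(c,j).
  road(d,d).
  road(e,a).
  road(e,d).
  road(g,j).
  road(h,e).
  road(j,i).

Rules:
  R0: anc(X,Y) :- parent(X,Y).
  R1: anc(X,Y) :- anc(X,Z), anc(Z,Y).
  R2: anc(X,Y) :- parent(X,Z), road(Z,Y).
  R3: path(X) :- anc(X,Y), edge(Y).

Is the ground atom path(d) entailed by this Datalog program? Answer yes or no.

yes

round 1: derive anc(a,c) via R0 from parent(a,c)
round 1: derive anc(a,d) via R0 from parent(a,d)
round 1: derive anc(a,i) via R0 from parent(a,i)
round 1: derive anc(c,c) via R0 from parent(c,c)
round 1: derive anc(c,e) via R0 from parent(c,e)
round 1: derive anc(d,g) via R0 from parent(d,g)
round 1: derive anc(d,h) via R0 from parent(d,h)
round 1: derive anc(e,a) via R0 from parent(e,a)
round 1: derive anc(e,c) via R0 from parent(e,c)
round 1: derive anc(e,i) via R0 from parent(e,i)
round 1: derive anc(h,e) via R0 from parent(h,e)
round 1: derive anc(h,j) via R0 from parent(h,j)
round 1: derive anc(i,e) via R0 from parent(i,e)
round 1: derive anc(j,e) via R0 from parent(j,e)
round 1: derive anc(j,g) via R0 from parent(j,g)
round 1: derive anc(a,j) via R2 from parent(a,c), road(c,j)
round 1: derive anc(c,a) via R2 from parent(c,e), road(e,a)
round 1: derive anc(c,d) via R2 from parent(c,e), road(e,d)
round 1: derive anc(c,j) via R2 from parent(c,c), road(c,j)
round 1: derive anc(d,e) via R2 from parent(d,h), road(h,e)
round 1: derive anc(d,j) via R2 from parent(d,g), road(g,j)
round 1: derive anc(e,j) via R2 from parent(e,c), road(c,j)
round 1: derive anc(h,a) via R2 from parent(h,e), road(e,a)
round 1: derive anc(h,d) via R2 from parent(h,e), road(e,d)
round 1: derive anc(h,i) via R2 from parent(h,j), road(j,i)
round 1: derive anc(i,a) via R2 from parent(i,e), road(e,a)
round 1: derive anc(i,d) via R2 from parent(i,e), road(e,d)
round 1: derive anc(j,a) via R2 from parent(j,e), road(e,a)
round 1: derive anc(j,d) via R2 from parent(j,e), road(e,d)
round 1: derive anc(j,j) via R2 from parent(j,g), road(g,j)
round 2: derive anc(a,a) via R1 from anc(a,c), anc(c,a)
round 2: derive anc(a,e) via R1 from anc(a,c), anc(c,e)
round 2: derive anc(a,g) via R1 from anc(a,d), anc(d,g)
round 2: derive anc(a,h) via R1 from anc(a,d), anc(d,h)
round 2: derive anc(c,g) via R1 from anc(c,d), anc(d,g)
round 2: derive anc(c,h) via R1 from anc(c,d), anc(d,h)
round 2: derive anc(c,i) via R1 from anc(c,a), anc(a,i)
round 2: derive anc(d,a) via R1 from anc(d,e), anc(e,a)
round 2: derive anc(d,c) via R1 from anc(d,e), anc(e,c)
round 2: derive anc(d,d) via R1 from anc(d,h), anc(h,d)
round 2: derive anc(d,i) via R1 from anc(d,e), anc(e,i)
round 2: derive anc(e,d) via R1 from anc(e,a), anc(a,d)
round 2: derive anc(e,e) via R1 from anc(e,c), anc(c,e)
round 2: derive anc(e,g) via R1 from anc(e,j), anc(j,g)
round 2: derive anc(h,c) via R1 from anc(h,a), anc(a,c)
round 2: derive anc(h,g) via R1 from anc(h,d), anc(d,g)
round 2: derive anc(h,h) via R1 from anc(h,d), anc(d,h)
round 2: derive anc(i,c) via R1 from anc(i,a), anc(a,c)
round 2: derive anc(i,g) via R1 from anc(i,d), anc(d,g)
round 2: derive anc(i,h) via R1 from anc(i,d), anc(d,h)
round 2: derive anc(i,i) via R1 from anc(i,a), anc(a,i)
round 2: derive anc(i,j) via R1 from anc(i,a), anc(a,j)
round 2: derive anc(j,c) via R1 from anc(j,a), anc(a,c)
round 2: derive anc(j,h) via R1 from anc(j,d), anc(d,h)
round 2: derive anc(j,i) via R1 from anc(j,a), anc(a,i)
round 2: derive path(a) via R3 from anc(a,c), edge(c)
round 2: derive path(c) via R3 from anc(c,a), edge(a)
round 2: derive path(d) via R3 from anc(d,e), edge(e)
round 2: derive path(e) via R3 from anc(e,a), edge(a)
round 2: derive path(h) via R3 from anc(h,a), edge(a)
round 2: derive path(i) via R3 from anc(i,a), edge(a)
round 2: derive path(j) via R3 from anc(j,a), edge(a)
round 3: derive anc(e,h) via R1 from anc(e,a), anc(a,h)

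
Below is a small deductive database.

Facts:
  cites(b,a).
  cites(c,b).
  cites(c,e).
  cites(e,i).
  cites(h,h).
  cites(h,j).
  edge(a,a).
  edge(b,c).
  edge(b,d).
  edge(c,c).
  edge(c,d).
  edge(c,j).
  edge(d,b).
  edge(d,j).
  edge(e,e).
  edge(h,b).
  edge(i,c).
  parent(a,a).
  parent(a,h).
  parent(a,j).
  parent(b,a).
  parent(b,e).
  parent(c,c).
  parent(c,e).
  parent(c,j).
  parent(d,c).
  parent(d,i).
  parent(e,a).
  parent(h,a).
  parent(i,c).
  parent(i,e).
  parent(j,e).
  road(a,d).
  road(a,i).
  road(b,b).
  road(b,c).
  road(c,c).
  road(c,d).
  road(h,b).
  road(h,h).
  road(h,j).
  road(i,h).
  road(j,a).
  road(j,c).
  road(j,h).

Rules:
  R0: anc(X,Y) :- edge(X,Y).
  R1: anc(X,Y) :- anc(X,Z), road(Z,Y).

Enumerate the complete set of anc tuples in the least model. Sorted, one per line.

round 1: derive anc(a,a) via R0 from edge(a,a)
round 1: derive anc(b,c) via R0 from edge(b,c)
round 1: derive anc(b,d) via R0 from edge(b,d)
round 1: derive anc(c,c) via R0 from edge(c,c)
round 1: derive anc(c,d) via R0 from edge(c,d)
round 1: derive anc(c,j) via R0 from edge(c,j)
round 1: derive anc(d,b) via R0 from edge(d,b)
round 1: derive anc(d,j) via R0 from edge(d,j)
round 1: derive anc(e,e) via R0 from edge(e,e)
round 1: derive anc(h,b) via R0 from edge(h,b)
round 1: derive anc(i,c) via R0 from edge(i,c)
round 2: derive anc(a,d) via R1 from anc(a,a), road(a,d)
round 2: derive anc(a,i) via R1 from anc(a,a), road(a,i)
round 2: derive anc(c,a) via R1 from anc(c,j), road(j,a)
round 2: derive anc(c,h) via R1 from anc(c,j), road(j,h)
round 2: derive anc(d,a) via R1 from anc(d,j), road(j,a)
round 2: derive anc(d,c) via R1 from anc(d,b), road(b,c)
round 2: derive anc(d,h) via R1 from anc(d,j), road(j,h)
round 2: derive anc(h,c) via R1 from anc(h,b), road(b,c)
round 2: derive anc(i,d) via R1 from anc(i,c), road(c,d)
round 3: derive anc(a,h) via R1 from anc(a,i), road(i,h)
round 3: derive anc(c,b) via R1 from anc(c,h), road(h,b)
round 3: derive anc(c,i) via R1 from anc(c,a), road(a,i)
round 3: derive anc(d,d) via R1 from anc(d,a), road(a,d)
round 3: derive anc(d,i) via R1 from anc(d,a), road(a,i)
round 3: derive anc(h,d) via R1 from anc(h,c), road(c,d)
round 4: derive anc(a,b) via R1 from anc(a,h), road(h,b)
round 4: derive anc(a,j) via R1 from anc(a,h), road(h,j)
round 5: derive anc(a,c) via R1 from anc(a,b), road(b,c)

anc(a,a)
anc(a,b)
anc(a,c)
anc(a,d)
anc(a,h)
anc(a,i)
anc(a,j)
anc(b,c)
anc(b,d)
anc(c,a)
anc(c,b)
anc(c,c)
anc(c,d)
anc(c,h)
anc(c,i)
anc(c,j)
anc(d,a)
anc(d,b)
anc(d,c)
anc(d,d)
anc(d,h)
anc(d,i)
anc(d,j)
anc(e,e)
anc(h,b)
anc(h,c)
anc(h,d)
anc(i,c)
anc(i,d)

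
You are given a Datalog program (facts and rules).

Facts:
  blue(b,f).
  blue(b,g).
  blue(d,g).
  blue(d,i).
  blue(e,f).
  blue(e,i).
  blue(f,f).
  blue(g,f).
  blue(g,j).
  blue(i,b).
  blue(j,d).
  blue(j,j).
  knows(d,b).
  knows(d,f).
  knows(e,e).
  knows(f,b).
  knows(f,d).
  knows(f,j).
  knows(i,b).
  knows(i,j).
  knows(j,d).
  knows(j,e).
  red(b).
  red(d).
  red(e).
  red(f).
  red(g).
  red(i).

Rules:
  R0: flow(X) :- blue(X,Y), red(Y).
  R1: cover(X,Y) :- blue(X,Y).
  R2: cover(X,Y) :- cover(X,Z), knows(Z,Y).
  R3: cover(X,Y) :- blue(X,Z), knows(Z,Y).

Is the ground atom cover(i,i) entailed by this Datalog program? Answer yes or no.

no

round 1: derive cover(b,f) via R1 from blue(b,f)
round 1: derive cover(b,g) via R1 from blue(b,g)
round 1: derive cover(d,g) via R1 from blue(d,g)
round 1: derive cover(d,i) via R1 from blue(d,i)
round 1: derive cover(e,f) via R1 from blue(e,f)
round 1: derive cover(e,i) via R1 from blue(e,i)
round 1: derive cover(f,f) via R1 from blue(f,f)
round 1: derive cover(g,f) via R1 from blue(g,f)
round 1: derive cover(g,j) via R1 from blue(g,j)
round 1: derive cover(i,b) via R1 from blue(i,b)
round 1: derive cover(j,d) via R1 from blue(j,d)
round 1: derive cover(j,j) via R1 from blue(j,j)
round 1: derive cover(b,b) via R3 from blue(b,f), knows(f,b)
round 1: derive cover(b,d) via R3 from blue(b,f), knows(f,d)
round 1: derive cover(b,j) via R3 from blue(b,f), knows(f,j)
round 1: derive cover(d,b) via R3 from blue(d,i), knows(i,b)
round 1: derive cover(d,j) via R3 from blue(d,i), knows(i,j)
round 1: derive cover(e,b) via R3 from blue(e,f), knows(f,b)
round 1: derive cover(e,d) via R3 from blue(e,f), knows(f,d)
round 1: derive cover(e,j) via R3 from blue(e,f), knows(f,j)
round 1: derive cover(f,b) via R3 from blue(f,f), knows(f,b)
round 1: derive cover(f,d) via R3 from blue(f,f), knows(f,d)
round 1: derive cover(f,j) via R3 from blue(f,f), knows(f,j)
round 1: derive cover(g,b) via R3 from blue(g,f), knows(f,b)
round 1: derive cover(g,d) via R3 from blue(g,f), knows(f,d)
round 1: derive cover(g,e) via R3 from blue(g,j), knows(j,e)
round 1: derive cover(j,b) via R3 from blue(j,d), knows(d,b)
round 1: derive cover(j,e) via R3 from blue(j,j), knows(j,e)
round 1: derive cover(j,f) via R3 from blue(j,d), knows(d,f)
round 2: derive cover(b,e) via R2 from cover(b,j), knows(j,e)
round 2: derive cover(d,d) via R2 from cover(d,j), knows(j,d)
round 2: derive cover(d,e) via R2 from cover(d,j), knows(j,e)
round 2: derive cover(e,e) via R2 from cover(e,j), knows(j,e)
round 2: derive cover(f,e) via R2 from cover(f,j), knows(j,e)
round 3: derive cover(d,f) via R2 from cover(d,d), knows(d,f)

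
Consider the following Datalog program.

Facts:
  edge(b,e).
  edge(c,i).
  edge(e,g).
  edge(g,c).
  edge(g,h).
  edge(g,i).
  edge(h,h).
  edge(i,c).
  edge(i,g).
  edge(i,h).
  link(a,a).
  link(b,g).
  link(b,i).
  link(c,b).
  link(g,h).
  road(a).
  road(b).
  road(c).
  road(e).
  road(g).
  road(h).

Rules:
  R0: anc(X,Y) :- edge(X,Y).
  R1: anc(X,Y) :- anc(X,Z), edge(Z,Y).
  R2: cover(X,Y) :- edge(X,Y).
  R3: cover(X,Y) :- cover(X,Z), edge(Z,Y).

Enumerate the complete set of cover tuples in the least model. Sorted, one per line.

cover(b,c)
cover(b,e)
cover(b,g)
cover(b,h)
cover(b,i)
cover(c,c)
cover(c,g)
cover(c,h)
cover(c,i)
cover(e,c)
cover(e,g)
cover(e,h)
cover(e,i)
cover(g,c)
cover(g,g)
cover(g,h)
cover(g,i)
cover(h,h)
cover(i,c)
cover(i,g)
cover(i,h)
cover(i,i)

round 1: derive cover(b,e) via R2 from edge(b,e)
round 1: derive cover(c,i) via R2 from edge(c,i)
round 1: derive cover(e,g) via R2 from edge(e,g)
round 1: derive cover(g,c) via R2 from edge(g,c)
round 1: derive cover(g,h) via R2 from edge(g,h)
round 1: derive cover(g,i) via R2 from edge(g,i)
round 1: derive cover(h,h) via R2 from edge(h,h)
round 1: derive cover(i,c) via R2 from edge(i,c)
round 1: derive cover(i,g) via R2 from edge(i,g)
round 1: derive cover(i,h) via R2 from edge(i,h)
round 2: derive cover(b,g) via R3 from cover(b,e), edge(e,g)
round 2: derive cover(c,c) via R3 from cover(c,i), edge(i,c)
round 2: derive cover(c,g) via R3 from cover(c,i), edge(i,g)
round 2: derive cover(c,h) via R3 from cover(c,i), edge(i,h)
round 2: derive cover(e,c) via R3 from cover(e,g), edge(g,c)
round 2: derive cover(e,h) via R3 from cover(e,g), edge(g,h)
round 2: derive cover(e,i) via R3 from cover(e,g), edge(g,i)
round 2: derive cover(g,g) via R3 from cover(g,i), edge(i,g)
round 2: derive cover(i,i) via R3 from cover(i,c), edge(c,i)
round 3: derive cover(b,c) via R3 from cover(b,g), edge(g,c)
round 3: derive cover(b,h) via R3 from cover(b,g), edge(g,h)
round 3: derive cover(b,i) via R3 from cover(b,g), edge(g,i)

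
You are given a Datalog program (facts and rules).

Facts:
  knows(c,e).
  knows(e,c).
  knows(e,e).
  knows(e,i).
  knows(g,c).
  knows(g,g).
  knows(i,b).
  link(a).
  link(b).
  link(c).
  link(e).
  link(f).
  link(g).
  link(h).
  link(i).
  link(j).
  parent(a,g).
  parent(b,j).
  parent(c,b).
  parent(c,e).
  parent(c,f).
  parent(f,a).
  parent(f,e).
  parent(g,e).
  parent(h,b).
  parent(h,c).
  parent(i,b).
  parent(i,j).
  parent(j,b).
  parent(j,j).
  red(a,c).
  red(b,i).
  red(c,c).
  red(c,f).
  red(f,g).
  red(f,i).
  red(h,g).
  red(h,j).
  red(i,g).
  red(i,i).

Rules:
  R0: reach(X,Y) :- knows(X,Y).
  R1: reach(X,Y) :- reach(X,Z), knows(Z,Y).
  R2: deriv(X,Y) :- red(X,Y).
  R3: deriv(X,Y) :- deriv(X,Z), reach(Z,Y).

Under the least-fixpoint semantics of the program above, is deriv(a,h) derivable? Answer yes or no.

round 1: derive reach(c,e) via R0 from knows(c,e)
round 1: derive reach(e,c) via R0 from knows(e,c)
round 1: derive reach(e,e) via R0 from knows(e,e)
round 1: derive reach(e,i) via R0 from knows(e,i)
round 1: derive reach(g,c) via R0 from knows(g,c)
round 1: derive reach(g,g) via R0 from knows(g,g)
round 1: derive reach(i,b) via R0 from knows(i,b)
round 1: derive deriv(a,c) via R2 from red(a,c)
round 1: derive deriv(b,i) via R2 from red(b,i)
round 1: derive deriv(c,c) via R2 from red(c,c)
round 1: derive deriv(c,f) via R2 from red(c,f)
round 1: derive deriv(f,g) via R2 from red(f,g)
round 1: derive deriv(f,i) via R2 from red(f,i)
round 1: derive deriv(h,g) via R2 from red(h,g)
round 1: derive deriv(h,j) via R2 from red(h,j)
round 1: derive deriv(i,g) via R2 from red(i,g)
round 1: derive deriv(i,i) via R2 from red(i,i)
round 2: derive reach(c,c) via R1 from reach(c,e), knows(e,c)
round 2: derive reach(c,i) via R1 from reach(c,e), knows(e,i)
round 2: derive reach(e,b) via R1 from reach(e,i), knows(i,b)
round 2: derive reach(g,e) via R1 from reach(g,c), knows(c,e)
round 2: derive deriv(a,e) via R3 from deriv(a,c), reach(c,e)
round 2: derive deriv(b,b) via R3 from deriv(b,i), reach(i,b)
round 2: derive deriv(c,e) via R3 from deriv(c,c), reach(c,e)
round 2: derive deriv(f,b) via R3 from deriv(f,i), reach(i,b)
round 2: derive deriv(f,c) via R3 from deriv(f,g), reach(g,c)
round 2: derive deriv(h,c) via R3 from deriv(h,g), reach(g,c)
round 2: derive deriv(i,b) via R3 from deriv(i,i), reach(i,b)
round 2: derive deriv(i,c) via R3 from deriv(i,g), reach(g,c)
round 3: derive reach(c,b) via R1 from reach(c,i), knows(i,b)
round 3: derive reach(g,i) via R1 from reach(g,e), knows(e,i)
round 3: derive deriv(a,b) via R3 from deriv(a,e), reach(e,b)
round 3: derive deriv(a,i) via R3 from deriv(a,c), reach(c,i)
round 3: derive deriv(c,b) via R3 from deriv(c,e), reach(e,b)
round 3: derive deriv(c,i) via R3 from deriv(c,c), reach(c,i)
round 3: derive deriv(f,e) via R3 from deriv(f,c), reach(c,e)
round 3: derive deriv(h,e) via R3 from deriv(h,c), reach(c,e)
round 3: derive deriv(h,i) via R3 from deriv(h,c), reach(c,i)
round 3: derive deriv(i,e) via R3 from deriv(i,c), reach(c,e)
round 4: derive reach(g,b) via R1 from reach(g,i), knows(i,b)
round 4: derive deriv(h,b) via R3 from deriv(h,c), reach(c,b)

no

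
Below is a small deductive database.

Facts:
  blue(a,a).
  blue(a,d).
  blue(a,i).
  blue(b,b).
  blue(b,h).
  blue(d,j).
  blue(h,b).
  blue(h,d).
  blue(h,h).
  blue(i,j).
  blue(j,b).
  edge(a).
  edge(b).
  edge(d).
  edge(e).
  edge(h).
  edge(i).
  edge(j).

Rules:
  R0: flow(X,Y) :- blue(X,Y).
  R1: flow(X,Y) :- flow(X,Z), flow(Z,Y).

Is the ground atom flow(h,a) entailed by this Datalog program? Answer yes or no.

round 1: derive flow(a,a) via R0 from blue(a,a)
round 1: derive flow(a,d) via R0 from blue(a,d)
round 1: derive flow(a,i) via R0 from blue(a,i)
round 1: derive flow(b,b) via R0 from blue(b,b)
round 1: derive flow(b,h) via R0 from blue(b,h)
round 1: derive flow(d,j) via R0 from blue(d,j)
round 1: derive flow(h,b) via R0 from blue(h,b)
round 1: derive flow(h,d) via R0 from blue(h,d)
round 1: derive flow(h,h) via R0 from blue(h,h)
round 1: derive flow(i,j) via R0 from blue(i,j)
round 1: derive flow(j,b) via R0 from blue(j,b)
round 2: derive flow(a,j) via R1 from flow(a,d), flow(d,j)
round 2: derive flow(b,d) via R1 from flow(b,h), flow(h,d)
round 2: derive flow(d,b) via R1 from flow(d,j), flow(j,b)
round 2: derive flow(h,j) via R1 from flow(h,d), flow(d,j)
round 2: derive flow(i,b) via R1 from flow(i,j), flow(j,b)
round 2: derive flow(j,h) via R1 from flow(j,b), flow(b,h)
round 3: derive flow(a,b) via R1 from flow(a,d), flow(d,b)
round 3: derive flow(a,h) via R1 from flow(a,j), flow(j,h)
round 3: derive flow(b,j) via R1 from flow(b,d), flow(d,j)
round 3: derive flow(d,d) via R1 from flow(d,b), flow(b,d)
round 3: derive flow(d,h) via R1 from flow(d,b), flow(b,h)
round 3: derive flow(i,d) via R1 from flow(i,b), flow(b,d)
round 3: derive flow(i,h) via R1 from flow(i,b), flow(b,h)
round 3: derive flow(j,d) via R1 from flow(j,b), flow(b,d)
round 3: derive flow(j,j) via R1 from flow(j,h), flow(h,j)

no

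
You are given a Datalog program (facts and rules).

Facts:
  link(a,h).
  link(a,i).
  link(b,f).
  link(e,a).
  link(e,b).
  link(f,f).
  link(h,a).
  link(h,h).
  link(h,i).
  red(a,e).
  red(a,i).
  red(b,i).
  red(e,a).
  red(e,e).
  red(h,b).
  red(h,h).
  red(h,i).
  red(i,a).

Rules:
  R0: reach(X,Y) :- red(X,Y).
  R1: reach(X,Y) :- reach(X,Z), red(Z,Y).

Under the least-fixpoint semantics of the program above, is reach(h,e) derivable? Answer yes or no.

yes

round 1: derive reach(a,e) via R0 from red(a,e)
round 1: derive reach(a,i) via R0 from red(a,i)
round 1: derive reach(b,i) via R0 from red(b,i)
round 1: derive reach(e,a) via R0 from red(e,a)
round 1: derive reach(e,e) via R0 from red(e,e)
round 1: derive reach(h,b) via R0 from red(h,b)
round 1: derive reach(h,h) via R0 from red(h,h)
round 1: derive reach(h,i) via R0 from red(h,i)
round 1: derive reach(i,a) via R0 from red(i,a)
round 2: derive reach(a,a) via R1 from reach(a,e), red(e,a)
round 2: derive reach(b,a) via R1 from reach(b,i), red(i,a)
round 2: derive reach(e,i) via R1 from reach(e,a), red(a,i)
round 2: derive reach(h,a) via R1 from reach(h,i), red(i,a)
round 2: derive reach(i,e) via R1 from reach(i,a), red(a,e)
round 2: derive reach(i,i) via R1 from reach(i,a), red(a,i)
round 3: derive reach(b,e) via R1 from reach(b,a), red(a,e)
round 3: derive reach(h,e) via R1 from reach(h,a), red(a,e)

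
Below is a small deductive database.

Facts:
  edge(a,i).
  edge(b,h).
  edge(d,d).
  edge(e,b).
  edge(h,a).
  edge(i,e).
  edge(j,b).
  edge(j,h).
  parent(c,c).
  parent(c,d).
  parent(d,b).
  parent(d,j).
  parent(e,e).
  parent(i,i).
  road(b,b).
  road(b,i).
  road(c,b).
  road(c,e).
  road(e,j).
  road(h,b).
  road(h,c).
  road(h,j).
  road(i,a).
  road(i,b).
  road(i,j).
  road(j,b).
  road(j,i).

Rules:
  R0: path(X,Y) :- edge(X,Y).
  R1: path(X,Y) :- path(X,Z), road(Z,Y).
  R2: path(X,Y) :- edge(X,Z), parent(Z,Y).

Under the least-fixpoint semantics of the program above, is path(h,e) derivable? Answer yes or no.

round 1: derive path(a,i) via R0 from edge(a,i)
round 1: derive path(b,h) via R0 from edge(b,h)
round 1: derive path(d,d) via R0 from edge(d,d)
round 1: derive path(e,b) via R0 from edge(e,b)
round 1: derive path(h,a) via R0 from edge(h,a)
round 1: derive path(i,e) via R0 from edge(i,e)
round 1: derive path(j,b) via R0 from edge(j,b)
round 1: derive path(j,h) via R0 from edge(j,h)
round 1: derive path(d,b) via R2 from edge(d,d), parent(d,b)
round 1: derive path(d,j) via R2 from edge(d,d), parent(d,j)
round 2: derive path(a,a) via R1 from path(a,i), road(i,a)
round 2: derive path(a,b) via R1 from path(a,i), road(i,b)
round 2: derive path(a,j) via R1 from path(a,i), road(i,j)
round 2: derive path(b,b) via R1 from path(b,h), road(h,b)
round 2: derive path(b,c) via R1 from path(b,h), road(h,c)
round 2: derive path(b,j) via R1 from path(b,h), road(h,j)
round 2: derive path(d,i) via R1 from path(d,b), road(b,i)
round 2: derive path(e,i) via R1 from path(e,b), road(b,i)
round 2: derive path(i,j) via R1 from path(i,e), road(e,j)
round 2: derive path(j,c) via R1 from path(j,h), road(h,c)
round 2: derive path(j,i) via R1 from path(j,b), road(b,i)
round 2: derive path(j,j) via R1 from path(j,h), road(h,j)
round 3: derive path(b,e) via R1 from path(b,c), road(c,e)
round 3: derive path(b,i) via R1 from path(b,b), road(b,i)
round 3: derive path(d,a) via R1 from path(d,i), road(i,a)
round 3: derive path(e,a) via R1 from path(e,i), road(i,a)
round 3: derive path(e,j) via R1 from path(e,i), road(i,j)
round 3: derive path(i,b) via R1 from path(i,j), road(j,b)
round 3: derive path(i,i) via R1 from path(i,j), road(j,i)
round 3: derive path(j,a) via R1 from path(j,i), road(i,a)
round 3: derive path(j,e) via R1 from path(j,c), road(c,e)
round 4: derive path(b,a) via R1 from path(b,i), road(i,a)
round 4: derive path(i,a) via R1 from path(i,i), road(i,a)

no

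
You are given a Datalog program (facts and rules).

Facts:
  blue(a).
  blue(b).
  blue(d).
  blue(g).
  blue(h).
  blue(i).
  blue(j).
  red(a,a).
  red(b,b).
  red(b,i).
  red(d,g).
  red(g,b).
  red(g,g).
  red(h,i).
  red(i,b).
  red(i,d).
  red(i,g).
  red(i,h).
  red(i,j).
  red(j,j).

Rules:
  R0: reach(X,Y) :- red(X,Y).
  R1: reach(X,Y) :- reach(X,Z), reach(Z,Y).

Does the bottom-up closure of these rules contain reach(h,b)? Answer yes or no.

round 1: derive reach(a,a) via R0 from red(a,a)
round 1: derive reach(b,b) via R0 from red(b,b)
round 1: derive reach(b,i) via R0 from red(b,i)
round 1: derive reach(d,g) via R0 from red(d,g)
round 1: derive reach(g,b) via R0 from red(g,b)
round 1: derive reach(g,g) via R0 from red(g,g)
round 1: derive reach(h,i) via R0 from red(h,i)
round 1: derive reach(i,b) via R0 from red(i,b)
round 1: derive reach(i,d) via R0 from red(i,d)
round 1: derive reach(i,g) via R0 from red(i,g)
round 1: derive reach(i,h) via R0 from red(i,h)
round 1: derive reach(i,j) via R0 from red(i,j)
round 1: derive reach(j,j) via R0 from red(j,j)
round 2: derive reach(b,d) via R1 from reach(b,i), reach(i,d)
round 2: derive reach(b,g) via R1 from reach(b,i), reach(i,g)
round 2: derive reach(b,h) via R1 from reach(b,i), reach(i,h)
round 2: derive reach(b,j) via R1 from reach(b,i), reach(i,j)
round 2: derive reach(d,b) via R1 from reach(d,g), reach(g,b)
round 2: derive reach(g,i) via R1 from reach(g,b), reach(b,i)
round 2: derive reach(h,b) via R1 from reach(h,i), reach(i,b)
round 2: derive reach(h,d) via R1 from reach(h,i), reach(i,d)
round 2: derive reach(h,g) via R1 from reach(h,i), reach(i,g)
round 2: derive reach(h,h) via R1 from reach(h,i), reach(i,h)
round 2: derive reach(h,j) via R1 from reach(h,i), reach(i,j)
round 2: derive reach(i,i) via R1 from reach(i,b), reach(b,i)
round 3: derive reach(d,d) via R1 from reach(d,b), reach(b,d)
round 3: derive reach(d,h) via R1 from reach(d,b), reach(b,h)
round 3: derive reach(d,i) via R1 from reach(d,b), reach(b,i)
round 3: derive reach(d,j) via R1 from reach(d,b), reach(b,j)
round 3: derive reach(g,d) via R1 from reach(g,b), reach(b,d)
round 3: derive reach(g,h) via R1 from reach(g,b), reach(b,h)
round 3: derive reach(g,j) via R1 from reach(g,b), reach(b,j)

yes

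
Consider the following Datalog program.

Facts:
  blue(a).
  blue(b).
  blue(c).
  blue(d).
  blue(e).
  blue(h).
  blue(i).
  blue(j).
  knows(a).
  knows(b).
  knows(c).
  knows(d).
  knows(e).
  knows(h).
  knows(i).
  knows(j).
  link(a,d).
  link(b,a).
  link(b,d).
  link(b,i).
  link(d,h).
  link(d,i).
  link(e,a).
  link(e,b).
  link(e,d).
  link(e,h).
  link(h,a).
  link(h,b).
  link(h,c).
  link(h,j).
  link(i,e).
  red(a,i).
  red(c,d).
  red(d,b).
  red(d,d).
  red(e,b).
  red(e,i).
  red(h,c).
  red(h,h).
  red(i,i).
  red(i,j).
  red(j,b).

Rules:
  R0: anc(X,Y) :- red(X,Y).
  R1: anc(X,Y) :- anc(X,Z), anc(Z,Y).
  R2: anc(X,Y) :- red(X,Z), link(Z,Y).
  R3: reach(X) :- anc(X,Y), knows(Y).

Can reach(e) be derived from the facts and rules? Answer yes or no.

yes

round 1: derive anc(a,i) via R0 from red(a,i)
round 1: derive anc(c,d) via R0 from red(c,d)
round 1: derive anc(d,b) via R0 from red(d,b)
round 1: derive anc(d,d) via R0 from red(d,d)
round 1: derive anc(e,b) via R0 from red(e,b)
round 1: derive anc(e,i) via R0 from red(e,i)
round 1: derive anc(h,c) via R0 from red(h,c)
round 1: derive anc(h,h) via R0 from red(h,h)
round 1: derive anc(i,i) via R0 from red(i,i)
round 1: derive anc(i,j) via R0 from red(i,j)
round 1: derive anc(j,b) via R0 from red(j,b)
round 1: derive anc(a,e) via R2 from red(a,i), link(i,e)
round 1: derive anc(c,h) via R2 from red(c,d), link(d,h)
round 1: derive anc(c,i) via R2 from red(c,d), link(d,i)
round 1: derive anc(d,a) via R2 from red(d,b), link(b,a)
round 1: derive anc(d,h) via R2 from red(d,d), link(d,h)
round 1: derive anc(d,i) via R2 from red(d,b), link(b,i)
round 1: derive anc(e,a) via R2 from red(e,b), link(b,a)
round 1: derive anc(e,d) via R2 from red(e,b), link(b,d)
round 1: derive anc(e,e) via R2 from red(e,i), link(i,e)
round 1: derive anc(h,a) via R2 from red(h,h), link(h,a)
round 1: derive anc(h,b) via R2 from red(h,h), link(h,b)
round 1: derive anc(h,j) via R2 from red(h,h), link(h,j)
round 1: derive anc(i,e) via R2 from red(i,i), link(i,e)
round 1: derive anc(j,a) via R2 from red(j,b), link(b,a)
round 1: derive anc(j,d) via R2 from red(j,b), link(b,d)
round 1: derive anc(j,i) via R2 from red(j,b), link(b,i)
round 2: derive anc(a,a) via R1 from anc(a,e), anc(e,a)
round 2: derive anc(a,b) via R1 from anc(a,e), anc(e,b)
round 2: derive anc(a,d) via R1 from anc(a,e), anc(e,d)
round 2: derive anc(a,j) via R1 from anc(a,i), anc(i,j)
round 2: derive anc(c,a) via R1 from anc(c,d), anc(d,a)
round 2: derive anc(c,b) via R1 from anc(c,d), anc(d,b)
round 2: derive anc(c,c) via R1 from anc(c,h), anc(h,c)
round 2: derive anc(c,e) via R1 from anc(c,i), anc(i,e)
round 2: derive anc(c,j) via R1 from anc(c,h), anc(h,j)
round 2: derive anc(d,c) via R1 from anc(d,h), anc(h,c)
round 2: derive anc(d,e) via R1 from anc(d,a), anc(a,e)
round 2: derive anc(d,j) via R1 from anc(d,h), anc(h,j)
round 2: derive anc(e,h) via R1 from anc(e,d), anc(d,h)
round 2: derive anc(e,j) via R1 from anc(e,i), anc(i,j)
round 2: derive anc(h,d) via R1 from anc(h,c), anc(c,d)
round 2: derive anc(h,e) via R1 from anc(h,a), anc(a,e)
round 2: derive anc(h,i) via R1 from anc(h,a), anc(a,i)
round 2: derive anc(i,a) via R1 from anc(i,e), anc(e,a)
round 2: derive anc(i,b) via R1 from anc(i,e), anc(e,b)
round 2: derive anc(i,d) via R1 from anc(i,e), anc(e,d)
round 2: derive anc(j,e) via R1 from anc(j,a), anc(a,e)
round 2: derive anc(j,h) via R1 from anc(j,d), anc(d,h)
round 2: derive anc(j,j) via R1 from anc(j,i), anc(i,j)
round 2: derive reach(a) via R3 from anc(a,e), knows(e)
round 2: derive reach(c) via R3 from anc(c,d), knows(d)
round 2: derive reach(d) via R3 from anc(d,a), knows(a)
round 2: derive reach(e) via R3 from anc(e,a), knows(a)
round 2: derive reach(h) via R3 from anc(h,a), knows(a)
round 2: derive reach(i) via R3 from anc(i,e), knows(e)
round 2: derive reach(j) via R3 from anc(j,a), knows(a)
round 3: derive anc(a,c) via R1 from anc(a,d), anc(d,c)
round 3: derive anc(a,h) via R1 from anc(a,d), anc(d,h)
round 3: derive anc(e,c) via R1 from anc(e,d), anc(d,c)
round 3: derive anc(i,c) via R1 from anc(i,d), anc(d,c)
round 3: derive anc(i,h) via R1 from anc(i,d), anc(d,h)
round 3: derive anc(j,c) via R1 from anc(j,d), anc(d,c)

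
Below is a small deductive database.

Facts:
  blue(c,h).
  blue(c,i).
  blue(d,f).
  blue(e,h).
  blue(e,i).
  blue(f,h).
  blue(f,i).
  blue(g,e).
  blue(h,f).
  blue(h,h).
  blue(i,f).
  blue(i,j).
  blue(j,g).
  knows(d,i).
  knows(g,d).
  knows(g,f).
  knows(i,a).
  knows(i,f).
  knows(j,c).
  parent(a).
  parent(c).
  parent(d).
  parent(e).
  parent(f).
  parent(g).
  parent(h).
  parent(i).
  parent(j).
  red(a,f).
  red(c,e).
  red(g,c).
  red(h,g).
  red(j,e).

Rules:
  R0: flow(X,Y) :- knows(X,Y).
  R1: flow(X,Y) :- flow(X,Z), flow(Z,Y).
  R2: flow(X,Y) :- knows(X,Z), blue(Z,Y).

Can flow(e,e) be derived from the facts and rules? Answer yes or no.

no

round 1: derive flow(d,i) via R0 from knows(d,i)
round 1: derive flow(g,d) via R0 from knows(g,d)
round 1: derive flow(g,f) via R0 from knows(g,f)
round 1: derive flow(i,a) via R0 from knows(i,a)
round 1: derive flow(i,f) via R0 from knows(i,f)
round 1: derive flow(j,c) via R0 from knows(j,c)
round 1: derive flow(d,f) via R2 from knows(d,i), blue(i,f)
round 1: derive flow(d,j) via R2 from knows(d,i), blue(i,j)
round 1: derive flow(g,h) via R2 from knows(g,f), blue(f,h)
round 1: derive flow(g,i) via R2 from knows(g,f), blue(f,i)
round 1: derive flow(i,h) via R2 from knows(i,f), blue(f,h)
round 1: derive flow(i,i) via R2 from knows(i,f), blue(f,i)
round 1: derive flow(j,h) via R2 from knows(j,c), blue(c,h)
round 1: derive flow(j,i) via R2 from knows(j,c), blue(c,i)
round 2: derive flow(d,a) via R1 from flow(d,i), flow(i,a)
round 2: derive flow(d,c) via R1 from flow(d,j), flow(j,c)
round 2: derive flow(d,h) via R1 from flow(d,i), flow(i,h)
round 2: derive flow(g,a) via R1 from flow(g,i), flow(i,a)
round 2: derive flow(g,j) via R1 from flow(g,d), flow(d,j)
round 2: derive flow(j,a) via R1 from flow(j,i), flow(i,a)
round 2: derive flow(j,f) via R1 from flow(j,i), flow(i,f)
round 3: derive flow(g,c) via R1 from flow(g,d), flow(d,c)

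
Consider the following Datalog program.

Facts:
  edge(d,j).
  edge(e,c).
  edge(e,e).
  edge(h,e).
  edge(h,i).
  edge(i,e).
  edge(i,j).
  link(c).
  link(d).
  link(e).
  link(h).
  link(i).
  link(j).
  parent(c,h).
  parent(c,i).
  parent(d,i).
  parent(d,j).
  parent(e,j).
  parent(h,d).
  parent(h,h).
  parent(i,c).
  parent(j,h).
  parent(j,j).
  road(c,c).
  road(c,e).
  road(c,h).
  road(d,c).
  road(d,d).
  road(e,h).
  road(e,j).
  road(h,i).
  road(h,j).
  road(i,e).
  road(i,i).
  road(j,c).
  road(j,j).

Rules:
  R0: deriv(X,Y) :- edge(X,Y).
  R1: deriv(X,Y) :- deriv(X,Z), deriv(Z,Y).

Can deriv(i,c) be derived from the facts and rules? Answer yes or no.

round 1: derive deriv(d,j) via R0 from edge(d,j)
round 1: derive deriv(e,c) via R0 from edge(e,c)
round 1: derive deriv(e,e) via R0 from edge(e,e)
round 1: derive deriv(h,e) via R0 from edge(h,e)
round 1: derive deriv(h,i) via R0 from edge(h,i)
round 1: derive deriv(i,e) via R0 from edge(i,e)
round 1: derive deriv(i,j) via R0 from edge(i,j)
round 2: derive deriv(h,c) via R1 from deriv(h,e), deriv(e,c)
round 2: derive deriv(h,j) via R1 from deriv(h,i), deriv(i,j)
round 2: derive deriv(i,c) via R1 from deriv(i,e), deriv(e,c)

yes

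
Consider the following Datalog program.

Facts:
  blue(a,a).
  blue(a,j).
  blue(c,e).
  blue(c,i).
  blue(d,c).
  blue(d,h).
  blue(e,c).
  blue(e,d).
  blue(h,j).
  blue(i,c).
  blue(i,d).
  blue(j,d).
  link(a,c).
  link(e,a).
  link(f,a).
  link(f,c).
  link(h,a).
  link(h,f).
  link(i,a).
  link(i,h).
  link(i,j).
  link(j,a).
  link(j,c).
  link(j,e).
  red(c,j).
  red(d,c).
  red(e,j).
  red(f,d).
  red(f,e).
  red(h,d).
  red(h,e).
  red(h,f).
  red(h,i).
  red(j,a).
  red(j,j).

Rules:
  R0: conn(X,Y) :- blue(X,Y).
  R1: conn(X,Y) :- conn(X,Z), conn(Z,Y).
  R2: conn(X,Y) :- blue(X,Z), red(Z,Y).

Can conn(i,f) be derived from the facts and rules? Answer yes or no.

yes

round 1: derive conn(a,a) via R0 from blue(a,a)
round 1: derive conn(a,j) via R0 from blue(a,j)
round 1: derive conn(c,e) via R0 from blue(c,e)
round 1: derive conn(c,i) via R0 from blue(c,i)
round 1: derive conn(d,c) via R0 from blue(d,c)
round 1: derive conn(d,h) via R0 from blue(d,h)
round 1: derive conn(e,c) via R0 from blue(e,c)
round 1: derive conn(e,d) via R0 from blue(e,d)
round 1: derive conn(h,j) via R0 from blue(h,j)
round 1: derive conn(i,c) via R0 from blue(i,c)
round 1: derive conn(i,d) via R0 from blue(i,d)
round 1: derive conn(j,d) via R0 from blue(j,d)
round 1: derive conn(c,j) via R2 from blue(c,e), red(e,j)
round 1: derive conn(d,d) via R2 from blue(d,h), red(h,d)
round 1: derive conn(d,e) via R2 from blue(d,h), red(h,e)
round 1: derive conn(d,f) via R2 from blue(d,h), red(h,f)
round 1: derive conn(d,i) via R2 from blue(d,h), red(h,i)
round 1: derive conn(d,j) via R2 from blue(d,c), red(c,j)
round 1: derive conn(e,j) via R2 from blue(e,c), red(c,j)
round 1: derive conn(h,a) via R2 from blue(h,j), red(j,a)
round 1: derive conn(i,j) via R2 from blue(i,c), red(c,j)
round 1: derive conn(j,c) via R2 from blue(j,d), red(d,c)
round 2: derive conn(a,c) via R1 from conn(a,j), conn(j,c)
round 2: derive conn(a,d) via R1 from conn(a,j), conn(j,d)
round 2: derive conn(c,c) via R1 from conn(c,e), conn(e,c)
round 2: derive conn(c,d) via R1 from conn(c,e), conn(e,d)
round 2: derive conn(d,a) via R1 from conn(d,h), conn(h,a)
round 2: derive conn(e,e) via R1 from conn(e,c), conn(c,e)
round 2: derive conn(e,f) via R1 from conn(e,d), conn(d,f)
round 2: derive conn(e,h) via R1 from conn(e,d), conn(d,h)
round 2: derive conn(e,i) via R1 from conn(e,c), conn(c,i)
round 2: derive conn(h,c) via R1 from conn(h,j), conn(j,c)
round 2: derive conn(h,d) via R1 from conn(h,j), conn(j,d)
round 2: derive conn(i,e) via R1 from conn(i,c), conn(c,e)
round 2: derive conn(i,f) via R1 from conn(i,d), conn(d,f)
round 2: derive conn(i,h) via R1 from conn(i,d), conn(d,h)
round 2: derive conn(i,i) via R1 from conn(i,c), conn(c,i)
round 2: derive conn(j,e) via R1 from conn(j,c), conn(c,e)
round 2: derive conn(j,f) via R1 from conn(j,d), conn(d,f)
round 2: derive conn(j,h) via R1 from conn(j,d), conn(d,h)
round 2: derive conn(j,i) via R1 from conn(j,c), conn(c,i)
round 2: derive conn(j,j) via R1 from conn(j,c), conn(c,j)
round 3: derive conn(a,e) via R1 from conn(a,c), conn(c,e)
round 3: derive conn(a,f) via R1 from conn(a,d), conn(d,f)
round 3: derive conn(a,h) via R1 from conn(a,d), conn(d,h)
round 3: derive conn(a,i) via R1 from conn(a,c), conn(c,i)
round 3: derive conn(c,a) via R1 from conn(c,d), conn(d,a)
round 3: derive conn(c,f) via R1 from conn(c,d), conn(d,f)
round 3: derive conn(c,h) via R1 from conn(c,d), conn(d,h)
round 3: derive conn(e,a) via R1 from conn(e,d), conn(d,a)
round 3: derive conn(h,e) via R1 from conn(h,c), conn(c,e)
round 3: derive conn(h,f) via R1 from conn(h,d), conn(d,f)
round 3: derive conn(h,h) via R1 from conn(h,d), conn(d,h)
round 3: derive conn(h,i) via R1 from conn(h,c), conn(c,i)
round 3: derive conn(i,a) via R1 from conn(i,d), conn(d,a)
round 3: derive conn(j,a) via R1 from conn(j,d), conn(d,a)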